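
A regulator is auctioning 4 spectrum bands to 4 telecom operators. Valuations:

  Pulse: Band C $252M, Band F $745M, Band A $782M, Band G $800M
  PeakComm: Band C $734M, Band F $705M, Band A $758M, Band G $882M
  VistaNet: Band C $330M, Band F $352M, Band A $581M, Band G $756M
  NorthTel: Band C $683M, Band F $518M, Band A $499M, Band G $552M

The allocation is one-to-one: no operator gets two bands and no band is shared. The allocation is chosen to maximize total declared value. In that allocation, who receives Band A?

PeakComm receives Band A.

Optimal: Pulse→Band F ($745M), PeakComm→Band A ($758M), VistaNet→Band G ($756M), NorthTel→Band C ($683M) — total 745+758+756+683 = $2942M.
Row-greedy (each operator in turn takes its best remaining band) gives $2593M, worse by 349.
Next-best assignment: Pulse→Band A, PeakComm→Band F, VistaNet→Band G, NorthTel→Band C = $2926M.
No other one-to-one assignment exceeds $2942M.
PeakComm's own top band is Band G ($882M), but forcing PeakComm→Band G and reassigning the rest optimally gives only $2891M — worse by 51.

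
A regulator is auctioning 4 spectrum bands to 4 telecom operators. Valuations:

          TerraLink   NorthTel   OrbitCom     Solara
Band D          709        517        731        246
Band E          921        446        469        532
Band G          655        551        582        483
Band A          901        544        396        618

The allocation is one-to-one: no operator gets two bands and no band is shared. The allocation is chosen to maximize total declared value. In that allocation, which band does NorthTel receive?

Optimal: TerraLink→Band E ($921M), NorthTel→Band G ($551M), OrbitCom→Band D ($731M), Solara→Band A ($618M) — total 921+551+731+618 = $2821M.
Swapping NorthTel↔OrbitCom (NorthTel→Band D $517M, OrbitCom→Band G $582M) loses 183.

NorthTel receives Band G.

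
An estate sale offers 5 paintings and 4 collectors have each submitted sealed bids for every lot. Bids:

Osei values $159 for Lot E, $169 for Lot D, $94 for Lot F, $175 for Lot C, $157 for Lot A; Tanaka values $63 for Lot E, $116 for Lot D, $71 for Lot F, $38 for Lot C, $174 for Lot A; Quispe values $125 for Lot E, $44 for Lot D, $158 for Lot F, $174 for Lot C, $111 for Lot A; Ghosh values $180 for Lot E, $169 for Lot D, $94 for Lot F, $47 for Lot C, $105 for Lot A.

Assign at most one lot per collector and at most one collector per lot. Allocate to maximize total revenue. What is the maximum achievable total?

Maximum total: $697

Optimal: Osei→Lot D ($169), Tanaka→Lot A ($174), Quispe→Lot C ($174), Ghosh→Lot E ($180) — total 169+174+174+180 = $697.
Row-greedy (each collector in turn takes its best remaining lot) gives $687, worse by 10.
Next-best assignment: Osei→Lot C, Tanaka→Lot A, Quispe→Lot F, Ghosh→Lot E = $687.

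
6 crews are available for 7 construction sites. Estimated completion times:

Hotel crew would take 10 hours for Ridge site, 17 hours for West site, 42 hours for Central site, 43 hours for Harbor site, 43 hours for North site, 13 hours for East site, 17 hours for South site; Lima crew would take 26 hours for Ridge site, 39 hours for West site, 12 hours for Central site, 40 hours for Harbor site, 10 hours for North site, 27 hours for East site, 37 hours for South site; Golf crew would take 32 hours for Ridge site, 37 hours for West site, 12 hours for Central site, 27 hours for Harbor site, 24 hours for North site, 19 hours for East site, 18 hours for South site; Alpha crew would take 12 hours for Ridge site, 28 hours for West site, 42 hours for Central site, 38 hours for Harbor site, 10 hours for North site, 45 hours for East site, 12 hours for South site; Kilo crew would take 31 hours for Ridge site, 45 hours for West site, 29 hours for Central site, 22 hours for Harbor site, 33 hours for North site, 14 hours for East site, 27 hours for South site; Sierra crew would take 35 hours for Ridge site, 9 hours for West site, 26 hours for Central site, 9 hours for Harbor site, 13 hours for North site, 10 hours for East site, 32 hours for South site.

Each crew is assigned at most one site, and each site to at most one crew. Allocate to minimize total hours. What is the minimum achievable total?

Min total: 67 hours

This is the linear assignment problem.
Optimal: Hotel crew→Ridge site (10 hours), Lima crew→North site (10 hours), Golf crew→Central site (12 hours), Alpha crew→South site (12 hours), Kilo crew→East site (14 hours), Sierra crew→West site (9 hours) — total 10+10+12+12+14+9 = 67 hours.
Column-greedy (each site in turn goes to its cheapest remaining crew) gives 82 hours, worse by 15.
Swapping Kilo crew↔Lima crew (Kilo crew→North site 33 hours, Lima crew→East site 27 hours) adds 36.
No other one-to-one assignment undercuts 67 hours.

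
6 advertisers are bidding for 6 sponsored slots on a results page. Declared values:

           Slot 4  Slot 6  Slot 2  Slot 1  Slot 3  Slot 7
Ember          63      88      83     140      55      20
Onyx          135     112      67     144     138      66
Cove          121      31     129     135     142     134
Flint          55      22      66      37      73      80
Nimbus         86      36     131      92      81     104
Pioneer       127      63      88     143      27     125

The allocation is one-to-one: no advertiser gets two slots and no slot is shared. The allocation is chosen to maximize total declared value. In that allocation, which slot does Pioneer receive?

Pioneer receives Slot 4.

This is the linear assignment problem.
Optimal: Ember→Slot 1 ($140), Onyx→Slot 6 ($112), Cove→Slot 3 ($142), Flint→Slot 7 ($80), Nimbus→Slot 2 ($131), Pioneer→Slot 4 ($127) — total 140+112+142+80+131+127 = $732.
Max-entry greedy (repeatedly take the single best remaining cell) gives $712, worse by 20.
Pioneer's own top slot is Slot 1 ($143), but forcing Pioneer→Slot 1 and reassigning the rest optimally gives only $719 — worse by 13.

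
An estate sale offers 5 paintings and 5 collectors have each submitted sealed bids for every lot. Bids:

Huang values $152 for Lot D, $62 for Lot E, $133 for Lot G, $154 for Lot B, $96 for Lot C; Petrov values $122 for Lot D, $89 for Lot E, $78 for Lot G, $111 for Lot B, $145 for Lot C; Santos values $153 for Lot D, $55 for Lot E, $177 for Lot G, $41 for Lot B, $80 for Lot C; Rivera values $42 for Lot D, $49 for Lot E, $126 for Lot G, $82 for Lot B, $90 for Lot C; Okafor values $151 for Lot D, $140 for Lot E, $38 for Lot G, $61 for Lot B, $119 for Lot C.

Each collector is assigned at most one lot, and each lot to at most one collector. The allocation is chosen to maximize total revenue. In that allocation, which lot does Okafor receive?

Okafor receives Lot E.

This is the linear assignment problem.
Optimal: Huang→Lot B ($154), Petrov→Lot C ($145), Santos→Lot D ($153), Rivera→Lot G ($126), Okafor→Lot E ($140) — total 154+145+153+126+140 = $718.
Column-greedy (each lot in turn goes to its best remaining collector) gives $627, worse by 91.
Every other assignment is strictly worse.
Okafor's own top lot is Lot D ($151), but forcing Okafor→Lot D and reassigning the rest optimally gives only $676 — worse by 42.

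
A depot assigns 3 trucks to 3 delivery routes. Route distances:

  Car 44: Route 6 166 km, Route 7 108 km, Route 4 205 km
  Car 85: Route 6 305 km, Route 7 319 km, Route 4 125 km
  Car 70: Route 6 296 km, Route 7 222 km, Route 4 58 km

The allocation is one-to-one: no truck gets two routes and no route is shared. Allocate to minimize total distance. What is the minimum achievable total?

Minimum total: 471 km

Optimal: Car 44→Route 7 (108 km), Car 85→Route 6 (305 km), Car 70→Route 4 (58 km) — total 108+305+58 = 471 km.
Row-greedy (each truck in turn takes its cheapest remaining route) gives 529 km, worse by 58.
Swapping Car 44↔Car 85 (Car 44→Route 6 166 km, Car 85→Route 7 319 km) adds 72.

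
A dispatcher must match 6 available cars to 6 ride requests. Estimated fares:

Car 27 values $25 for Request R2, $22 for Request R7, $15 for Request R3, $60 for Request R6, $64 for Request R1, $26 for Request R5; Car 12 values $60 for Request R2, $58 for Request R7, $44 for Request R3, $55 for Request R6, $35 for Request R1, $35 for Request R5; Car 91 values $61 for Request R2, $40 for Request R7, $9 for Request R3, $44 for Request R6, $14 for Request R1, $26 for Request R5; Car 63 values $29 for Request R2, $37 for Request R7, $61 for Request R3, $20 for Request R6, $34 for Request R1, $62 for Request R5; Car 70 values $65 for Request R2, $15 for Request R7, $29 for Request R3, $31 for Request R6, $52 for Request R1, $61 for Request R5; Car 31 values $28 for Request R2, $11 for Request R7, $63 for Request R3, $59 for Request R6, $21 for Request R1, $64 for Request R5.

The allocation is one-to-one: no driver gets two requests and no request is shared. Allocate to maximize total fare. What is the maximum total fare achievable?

This is a one-to-one assignment (maximum-weight bipartite matching).
Optimal: Car 27→Request R1 ($64), Car 12→Request R7 ($58), Car 91→Request R2 ($61), Car 63→Request R3 ($61), Car 70→Request R5 ($61), Car 31→Request R6 ($59) — total 64+58+61+61+61+59 = $364.
Row-greedy (each driver in turn takes its best remaining request) gives $270, worse by 94.
Next-best assignment: Car 27→Request R6, Car 12→Request R7, Car 91→Request R2, Car 63→Request R3, Car 70→Request R1, Car 31→Request R5 = $356.

Max total: $364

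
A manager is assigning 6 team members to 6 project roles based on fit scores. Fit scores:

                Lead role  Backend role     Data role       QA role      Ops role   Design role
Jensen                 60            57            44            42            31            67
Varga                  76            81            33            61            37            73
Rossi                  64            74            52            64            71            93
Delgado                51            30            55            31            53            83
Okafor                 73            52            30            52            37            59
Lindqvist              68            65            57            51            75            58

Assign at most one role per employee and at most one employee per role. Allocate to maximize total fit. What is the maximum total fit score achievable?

Max total: 420 pts

Optimal: Jensen→Data role (44 pts), Varga→Backend role (81 pts), Rossi→QA role (64 pts), Delgado→Design role (83 pts), Okafor→Lead role (73 pts), Lindqvist→Ops role (75 pts) — total 44+81+64+83+73+75 = 420 pts.
Column-greedy (each role in turn goes to its best remaining employee) gives 379 pts, worse by 41.
Swapping Jensen↔Rossi (Jensen→QA role 42 pts, Rossi→Data role 52 pts) loses 14.
No other one-to-one assignment exceeds 420 pts.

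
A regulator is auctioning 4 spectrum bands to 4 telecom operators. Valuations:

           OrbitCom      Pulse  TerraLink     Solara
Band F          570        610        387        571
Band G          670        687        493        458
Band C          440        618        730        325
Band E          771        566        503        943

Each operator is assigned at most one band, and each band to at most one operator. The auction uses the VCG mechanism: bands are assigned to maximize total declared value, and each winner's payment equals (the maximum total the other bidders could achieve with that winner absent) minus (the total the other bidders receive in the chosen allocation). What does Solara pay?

Efficient allocation: OrbitCom→Band G ($670M), Pulse→Band F ($610M), TerraLink→Band C ($730M), Solara→Band E ($943M); total welfare W = $2953M.
Solara receives Band E at value $943M, so the others get W − 943 = $2010M.
Without Solara: best allocation of the remaining 3 bidders over all 4 bands is OrbitCom→Band E ($771M), Pulse→Band G ($687M), TerraLink→Band C ($730M), total $2188M.
VCG payment = (others' best without Solara) − (others' welfare with Solara) = 2188 − 2010 = $178M.

Solara pays $178M.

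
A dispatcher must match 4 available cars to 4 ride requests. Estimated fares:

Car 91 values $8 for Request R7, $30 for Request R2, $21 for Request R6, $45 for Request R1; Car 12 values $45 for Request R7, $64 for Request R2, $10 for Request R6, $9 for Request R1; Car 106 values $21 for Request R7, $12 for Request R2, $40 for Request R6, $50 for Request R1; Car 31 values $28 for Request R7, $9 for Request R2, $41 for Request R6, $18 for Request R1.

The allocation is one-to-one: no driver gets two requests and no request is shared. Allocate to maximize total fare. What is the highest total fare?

This is a one-to-one assignment (maximum-weight bipartite matching).
Optimal: Car 91→Request R1 ($45), Car 12→Request R2 ($64), Car 106→Request R6 ($40), Car 31→Request R7 ($28) — total 45+64+40+28 = $177.
Column-greedy (each request in turn goes to its best remaining driver) gives $166, worse by 11.
No other one-to-one assignment exceeds $177.

Max total: $177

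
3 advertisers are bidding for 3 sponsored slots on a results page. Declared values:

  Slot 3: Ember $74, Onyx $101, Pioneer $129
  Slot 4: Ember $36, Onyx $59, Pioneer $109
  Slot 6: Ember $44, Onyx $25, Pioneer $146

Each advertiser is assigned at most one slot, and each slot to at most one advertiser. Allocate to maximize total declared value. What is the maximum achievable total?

Max total: $283

Optimal: Ember→Slot 4 ($36), Onyx→Slot 3 ($101), Pioneer→Slot 6 ($146) — total 36+101+146 = $283.
Row-greedy (each advertiser in turn takes its best remaining slot) gives $279, worse by 4.
Next-best assignment: Ember→Slot 3, Onyx→Slot 4, Pioneer→Slot 6 = $279.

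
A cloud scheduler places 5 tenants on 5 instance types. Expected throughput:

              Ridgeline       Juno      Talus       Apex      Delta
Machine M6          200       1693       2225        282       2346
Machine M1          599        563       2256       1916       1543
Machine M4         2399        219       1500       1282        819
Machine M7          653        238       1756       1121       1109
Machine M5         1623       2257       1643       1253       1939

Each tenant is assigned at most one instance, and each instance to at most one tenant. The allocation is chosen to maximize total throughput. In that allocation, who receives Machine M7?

Talus receives Machine M7.

Treat this as an assignment problem: match each tenant to one instance.
Optimal: Ridgeline→Machine M4 (2399 ops/s), Juno→Machine M5 (2257 ops/s), Talus→Machine M7 (1756 ops/s), Apex→Machine M1 (1916 ops/s), Delta→Machine M6 (2346 ops/s) — total 2399+2257+1756+1916+2346 = 10674 ops/s.
Column-greedy (each instance in turn goes to its best remaining tenant) gives 10379 ops/s, worse by 295.
Next-best assignment: Ridgeline→Machine M4, Juno→Machine M5, Talus→Machine M1, Apex→Machine M7, Delta→Machine M6 = 10379 ops/s.
Every other assignment is strictly worse.
Talus's own top instance is Machine M1 (2256 ops/s), but forcing Talus→Machine M1 and reassigning the rest optimally gives only 10379 ops/s — worse by 295.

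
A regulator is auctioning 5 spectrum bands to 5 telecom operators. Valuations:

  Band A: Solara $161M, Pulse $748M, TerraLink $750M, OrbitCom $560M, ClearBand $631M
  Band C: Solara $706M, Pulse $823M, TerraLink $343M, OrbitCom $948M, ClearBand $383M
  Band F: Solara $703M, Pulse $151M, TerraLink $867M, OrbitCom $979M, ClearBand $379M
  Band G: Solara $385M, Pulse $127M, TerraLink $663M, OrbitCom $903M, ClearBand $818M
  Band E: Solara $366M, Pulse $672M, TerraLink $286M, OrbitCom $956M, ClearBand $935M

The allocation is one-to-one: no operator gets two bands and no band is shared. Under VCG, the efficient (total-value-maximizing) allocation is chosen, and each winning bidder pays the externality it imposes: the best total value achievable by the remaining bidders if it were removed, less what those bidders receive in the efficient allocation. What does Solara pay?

Solara pays $75M.

Efficient allocation: Solara→Band C ($706M), Pulse→Band A ($748M), TerraLink→Band F ($867M), OrbitCom→Band G ($903M), ClearBand→Band E ($935M); total welfare W = $4159M.
Solara receives Band C at value $706M, so the others get W − 706 = $3453M.
Without Solara: best allocation of the remaining 4 bidders over all 5 bands is Pulse→Band C ($823M), TerraLink→Band F ($867M), OrbitCom→Band G ($903M), ClearBand→Band E ($935M), total $3528M.
VCG payment = (others' best without Solara) − (others' welfare with Solara) = 3528 − 3453 = $75M.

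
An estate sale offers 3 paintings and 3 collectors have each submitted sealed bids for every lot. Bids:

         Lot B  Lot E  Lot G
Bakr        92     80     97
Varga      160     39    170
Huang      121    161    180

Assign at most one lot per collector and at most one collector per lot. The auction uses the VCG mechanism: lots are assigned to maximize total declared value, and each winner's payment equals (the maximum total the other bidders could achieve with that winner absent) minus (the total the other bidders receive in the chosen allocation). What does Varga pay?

Varga pays $19.

Efficient allocation: Bakr→Lot B ($92), Varga→Lot G ($170), Huang→Lot E ($161); total welfare W = $423.
Varga receives Lot G at value $170, so the others get W − 170 = $253.
Without Varga: best allocation of the remaining 2 bidders over all 3 lots is Bakr→Lot B ($92), Huang→Lot G ($180), total $272.
VCG payment = (others' best without Varga) − (others' welfare with Varga) = 272 − 253 = $19.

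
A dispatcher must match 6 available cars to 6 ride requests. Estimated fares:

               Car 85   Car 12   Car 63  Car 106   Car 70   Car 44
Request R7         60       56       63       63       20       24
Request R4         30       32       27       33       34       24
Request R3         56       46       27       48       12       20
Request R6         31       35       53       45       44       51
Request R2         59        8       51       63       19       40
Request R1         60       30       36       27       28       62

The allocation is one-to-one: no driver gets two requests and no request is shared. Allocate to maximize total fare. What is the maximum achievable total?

Maximum total: $324

This is the linear assignment problem.
Optimal: Car 85→Request R3 ($56), Car 12→Request R7 ($56), Car 63→Request R6 ($53), Car 106→Request R2 ($63), Car 70→Request R4 ($34), Car 44→Request R1 ($62) — total 56+56+53+63+34+62 = $324.
Row-greedy (each driver in turn takes its best remaining request) gives $318, worse by 6.
Swapping Car 106↔Car 70 (Car 106→Request R4 $33, Car 70→Request R2 $19) loses 45.
Checked against all permutations: $324 is optimal.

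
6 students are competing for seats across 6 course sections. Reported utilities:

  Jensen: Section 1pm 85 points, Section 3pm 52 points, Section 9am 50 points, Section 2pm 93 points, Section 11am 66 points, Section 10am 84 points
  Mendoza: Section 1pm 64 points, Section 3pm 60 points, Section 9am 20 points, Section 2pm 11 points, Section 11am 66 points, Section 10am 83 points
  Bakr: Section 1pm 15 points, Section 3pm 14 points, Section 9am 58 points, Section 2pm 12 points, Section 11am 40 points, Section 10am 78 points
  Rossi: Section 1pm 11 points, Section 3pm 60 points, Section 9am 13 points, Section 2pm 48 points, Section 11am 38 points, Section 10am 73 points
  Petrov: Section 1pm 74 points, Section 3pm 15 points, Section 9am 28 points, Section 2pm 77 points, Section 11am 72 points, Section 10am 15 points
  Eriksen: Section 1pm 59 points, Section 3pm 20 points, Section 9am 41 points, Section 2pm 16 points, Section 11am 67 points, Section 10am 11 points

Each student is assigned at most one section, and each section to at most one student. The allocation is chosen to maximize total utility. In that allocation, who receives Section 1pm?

Petrov receives Section 1pm.

This is the linear assignment problem.
Optimal: Jensen→Section 2pm (93 points), Mendoza→Section 10am (83 points), Bakr→Section 9am (58 points), Rossi→Section 3pm (60 points), Petrov→Section 1pm (74 points), Eriksen→Section 11am (67 points) — total 93+83+58+60+74+67 = 435 points.
Column-greedy (each section in turn goes to its best remaining student) gives 420 points, worse by 15.
Next-best assignment: Jensen→Section 1pm, Mendoza→Section 10am, Bakr→Section 9am, Rossi→Section 3pm, Petrov→Section 2pm, Eriksen→Section 11am = 430 points.
Swapping Bakr↔Petrov (Bakr→Section 1pm 15 points, Petrov→Section 9am 28 points) loses 89.
No other one-to-one assignment exceeds 435 points.
Petrov's own top section is Section 2pm (77 points), but forcing Petrov→Section 2pm and reassigning the rest optimally gives only 430 points — worse by 5.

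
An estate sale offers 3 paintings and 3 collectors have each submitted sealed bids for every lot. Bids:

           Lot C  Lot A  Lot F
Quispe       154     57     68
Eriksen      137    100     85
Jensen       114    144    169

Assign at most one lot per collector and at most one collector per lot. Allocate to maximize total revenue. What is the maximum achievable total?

Optimal: Quispe→Lot C ($154), Eriksen→Lot A ($100), Jensen→Lot F ($169) — total 154+100+169 = $423.
Column-greedy (each lot in turn goes to its best remaining collector) gives $383, worse by 40.
Every other assignment is strictly worse.

Max total: $423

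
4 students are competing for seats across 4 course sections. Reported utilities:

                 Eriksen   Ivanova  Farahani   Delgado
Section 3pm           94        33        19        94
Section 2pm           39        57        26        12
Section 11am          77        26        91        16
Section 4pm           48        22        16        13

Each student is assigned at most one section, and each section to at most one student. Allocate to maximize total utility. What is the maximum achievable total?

Optimal: Eriksen→Section 4pm (48 points), Ivanova→Section 2pm (57 points), Farahani→Section 11am (91 points), Delgado→Section 3pm (94 points) — total 48+57+91+94 = 290 points.

Maximum total: 290 points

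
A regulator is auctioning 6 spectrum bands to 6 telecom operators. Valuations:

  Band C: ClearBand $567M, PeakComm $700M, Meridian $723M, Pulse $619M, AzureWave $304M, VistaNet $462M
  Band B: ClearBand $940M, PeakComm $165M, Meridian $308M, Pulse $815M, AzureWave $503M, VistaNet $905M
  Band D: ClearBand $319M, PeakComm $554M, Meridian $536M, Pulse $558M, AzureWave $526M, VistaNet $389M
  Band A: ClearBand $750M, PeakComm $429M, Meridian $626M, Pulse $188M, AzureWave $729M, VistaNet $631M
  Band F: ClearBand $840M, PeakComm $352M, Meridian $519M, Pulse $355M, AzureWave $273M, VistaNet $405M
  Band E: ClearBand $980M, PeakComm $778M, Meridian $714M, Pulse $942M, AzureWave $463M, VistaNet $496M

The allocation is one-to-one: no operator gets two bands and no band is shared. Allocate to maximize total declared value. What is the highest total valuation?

Maximum total: $4693M

Optimal: ClearBand→Band F ($840M), PeakComm→Band D ($554M), Meridian→Band C ($723M), Pulse→Band E ($942M), AzureWave→Band A ($729M), VistaNet→Band B ($905M) — total 840+554+723+942+729+905 = $4693M.
Column-greedy (each band in turn goes to its best remaining operator) gives $4133M, worse by 560.
Next-best assignment: ClearBand→Band F, PeakComm→Band C, Meridian→Band D, Pulse→Band E, AzureWave→Band A, VistaNet→Band B = $4652M.
Checked against all permutations: $4693M is optimal.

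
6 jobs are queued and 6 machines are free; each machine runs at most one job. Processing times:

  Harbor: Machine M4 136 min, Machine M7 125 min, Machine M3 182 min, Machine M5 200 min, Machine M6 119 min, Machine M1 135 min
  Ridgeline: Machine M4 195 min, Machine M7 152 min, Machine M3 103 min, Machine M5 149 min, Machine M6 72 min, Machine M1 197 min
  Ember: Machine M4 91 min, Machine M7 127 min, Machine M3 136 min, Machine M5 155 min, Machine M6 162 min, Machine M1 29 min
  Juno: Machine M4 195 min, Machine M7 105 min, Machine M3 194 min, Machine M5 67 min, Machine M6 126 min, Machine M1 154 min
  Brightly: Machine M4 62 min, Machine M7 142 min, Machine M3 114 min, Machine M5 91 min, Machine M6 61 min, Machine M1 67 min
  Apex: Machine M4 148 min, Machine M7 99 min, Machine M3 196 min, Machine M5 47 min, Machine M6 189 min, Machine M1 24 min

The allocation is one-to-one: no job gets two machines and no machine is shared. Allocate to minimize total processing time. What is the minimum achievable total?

Minimum total: 465 min

Optimal: Harbor→Machine M6 (119 min), Ridgeline→Machine M3 (103 min), Ember→Machine M1 (29 min), Juno→Machine M7 (105 min), Brightly→Machine M4 (62 min), Apex→Machine M5 (47 min) — total 119+103+29+105+62+47 = 465 min.
Column-greedy (each machine in turn goes to its cheapest remaining job) gives 479 min, worse by 14.
No other one-to-one assignment undercuts 465 min.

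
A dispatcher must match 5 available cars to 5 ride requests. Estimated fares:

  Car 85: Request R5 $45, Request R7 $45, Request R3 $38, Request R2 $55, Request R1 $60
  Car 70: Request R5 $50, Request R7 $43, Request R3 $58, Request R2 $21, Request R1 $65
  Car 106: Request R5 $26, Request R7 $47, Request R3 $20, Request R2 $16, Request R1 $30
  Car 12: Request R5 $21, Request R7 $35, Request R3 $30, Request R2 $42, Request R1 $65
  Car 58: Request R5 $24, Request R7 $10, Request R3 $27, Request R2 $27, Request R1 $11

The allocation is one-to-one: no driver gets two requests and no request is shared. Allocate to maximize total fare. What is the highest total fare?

Treat this as an assignment problem: match each driver to one request.
Optimal: Car 85→Request R2 ($55), Car 70→Request R3 ($58), Car 106→Request R7 ($47), Car 12→Request R1 ($65), Car 58→Request R5 ($24) — total 55+58+47+65+24 = $249.
Row-greedy (each driver in turn takes its best remaining request) gives $231, worse by 18.
Swapping Car 106↔Car 12 (Car 106→Request R1 $30, Car 12→Request R7 $35) loses 47.

Maximum total: $249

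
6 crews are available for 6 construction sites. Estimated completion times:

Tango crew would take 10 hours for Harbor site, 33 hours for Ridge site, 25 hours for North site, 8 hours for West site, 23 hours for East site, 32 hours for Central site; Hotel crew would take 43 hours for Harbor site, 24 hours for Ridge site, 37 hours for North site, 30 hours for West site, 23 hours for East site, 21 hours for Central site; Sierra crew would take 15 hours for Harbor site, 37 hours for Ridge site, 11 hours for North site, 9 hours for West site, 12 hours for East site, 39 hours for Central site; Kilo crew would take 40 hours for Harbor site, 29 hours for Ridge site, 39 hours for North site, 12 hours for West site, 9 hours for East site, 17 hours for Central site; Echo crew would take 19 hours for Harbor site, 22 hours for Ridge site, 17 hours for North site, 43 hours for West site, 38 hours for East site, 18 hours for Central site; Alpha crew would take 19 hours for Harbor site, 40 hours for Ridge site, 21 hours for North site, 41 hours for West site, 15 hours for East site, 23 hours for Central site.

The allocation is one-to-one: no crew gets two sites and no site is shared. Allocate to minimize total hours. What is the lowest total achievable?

Optimal: Tango crew→West site (8 hours), Hotel crew→Ridge site (24 hours), Sierra crew→North site (11 hours), Kilo crew→East site (9 hours), Echo crew→Central site (18 hours), Alpha crew→Harbor site (19 hours) — total 8+24+11+9+18+19 = 89 hours.
Next-best assignment: Tango crew→Harbor site, Hotel crew→Ridge site, Sierra crew→North site, Kilo crew→West site, Echo crew→Central site, Alpha crew→East site = 90 hours.
Checked against all permutations: 89 hours is optimal.

Min total: 89 hours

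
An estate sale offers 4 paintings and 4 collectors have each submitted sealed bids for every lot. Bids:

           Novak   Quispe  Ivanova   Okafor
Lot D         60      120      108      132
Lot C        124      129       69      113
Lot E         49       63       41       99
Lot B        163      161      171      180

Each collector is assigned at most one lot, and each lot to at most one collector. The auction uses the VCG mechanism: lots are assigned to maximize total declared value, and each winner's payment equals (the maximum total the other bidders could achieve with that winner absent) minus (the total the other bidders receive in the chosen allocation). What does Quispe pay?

Efficient allocation: Novak→Lot C ($124), Quispe→Lot D ($120), Ivanova→Lot B ($171), Okafor→Lot E ($99); total welfare W = $514.
Quispe receives Lot D at value $120, so the others get W − 120 = $394.
Without Quispe: best allocation of the remaining 3 bidders over all 4 lots is Novak→Lot C ($124), Ivanova→Lot B ($171), Okafor→Lot D ($132), total $427.
VCG payment = (others' best without Quispe) − (others' welfare with Quispe) = 427 − 394 = $33.

Quispe pays $33.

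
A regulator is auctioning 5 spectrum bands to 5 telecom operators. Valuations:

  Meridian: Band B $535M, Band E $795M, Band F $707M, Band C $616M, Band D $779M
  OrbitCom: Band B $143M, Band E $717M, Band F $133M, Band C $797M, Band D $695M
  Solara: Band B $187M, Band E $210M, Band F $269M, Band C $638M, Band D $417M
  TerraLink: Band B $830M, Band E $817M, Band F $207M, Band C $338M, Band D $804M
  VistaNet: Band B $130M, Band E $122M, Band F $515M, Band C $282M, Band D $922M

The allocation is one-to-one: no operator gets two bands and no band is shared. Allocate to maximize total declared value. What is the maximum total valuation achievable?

This is a one-to-one assignment (maximum-weight bipartite matching).
Optimal: Meridian→Band F ($707M), OrbitCom→Band E ($717M), Solara→Band C ($638M), TerraLink→Band B ($830M), VistaNet→Band D ($922M) — total 707+717+638+830+922 = $3814M.
Row-greedy (each operator in turn takes its best remaining band) gives $3354M, worse by 460.
No other one-to-one assignment exceeds $3814M.

Max total: $3814M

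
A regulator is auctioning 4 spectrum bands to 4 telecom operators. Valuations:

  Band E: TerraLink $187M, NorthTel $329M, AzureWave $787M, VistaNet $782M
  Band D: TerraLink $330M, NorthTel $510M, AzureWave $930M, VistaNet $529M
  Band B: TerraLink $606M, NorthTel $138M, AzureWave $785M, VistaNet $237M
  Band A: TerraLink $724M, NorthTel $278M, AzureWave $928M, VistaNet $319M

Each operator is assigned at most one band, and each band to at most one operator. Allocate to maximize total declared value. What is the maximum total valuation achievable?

Optimal: TerraLink→Band B ($606M), NorthTel→Band D ($510M), AzureWave→Band A ($928M), VistaNet→Band E ($782M) — total 606+510+928+782 = $2826M.
Column-greedy (each band in turn goes to its best remaining operator) gives $2200M, worse by 626.
Next-best assignment: TerraLink→Band A, NorthTel→Band D, AzureWave→Band B, VistaNet→Band E = $2801M.
Swapping TerraLink↔VistaNet (TerraLink→Band E $187M, VistaNet→Band B $237M) loses 964.

Maximum total: $2826M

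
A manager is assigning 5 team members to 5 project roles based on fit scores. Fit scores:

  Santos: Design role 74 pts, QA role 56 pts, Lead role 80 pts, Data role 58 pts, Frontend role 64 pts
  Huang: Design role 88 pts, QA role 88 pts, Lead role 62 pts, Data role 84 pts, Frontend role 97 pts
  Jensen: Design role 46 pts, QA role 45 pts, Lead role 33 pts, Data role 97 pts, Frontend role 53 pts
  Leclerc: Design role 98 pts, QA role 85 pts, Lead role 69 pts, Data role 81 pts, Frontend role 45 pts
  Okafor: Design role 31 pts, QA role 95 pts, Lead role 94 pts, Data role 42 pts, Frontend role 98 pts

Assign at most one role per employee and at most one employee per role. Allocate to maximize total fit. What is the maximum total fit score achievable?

Max total: 467 pts

This is a one-to-one assignment (maximum-weight bipartite matching).
Optimal: Santos→Lead role (80 pts), Huang→Frontend role (97 pts), Jensen→Data role (97 pts), Leclerc→Design role (98 pts), Okafor→QA role (95 pts) — total 80+97+97+98+95 = 467 pts.
Swapping Okafor↔Huang (Okafor→Frontend role 98 pts, Huang→QA role 88 pts) loses 6.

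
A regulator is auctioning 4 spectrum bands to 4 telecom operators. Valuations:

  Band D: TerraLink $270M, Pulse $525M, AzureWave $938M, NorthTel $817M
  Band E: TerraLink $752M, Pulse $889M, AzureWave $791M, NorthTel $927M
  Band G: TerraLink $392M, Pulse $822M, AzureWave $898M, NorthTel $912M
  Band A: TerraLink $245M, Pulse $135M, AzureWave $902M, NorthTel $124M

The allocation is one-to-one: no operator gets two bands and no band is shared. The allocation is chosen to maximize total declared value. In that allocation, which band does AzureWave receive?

Optimal: TerraLink→Band E ($752M), Pulse→Band G ($822M), AzureWave→Band A ($902M), NorthTel→Band D ($817M) — total 752+822+902+817 = $3293M.
Row-greedy (each operator in turn takes its best remaining band) gives $2636M, worse by 657.
Next-best assignment: TerraLink→Band E, Pulse→Band D, AzureWave→Band A, NorthTel→Band G = $3091M.
AzureWave's own top band is Band D ($938M), but forcing AzureWave→Band D and reassigning the rest optimally gives only $2984M — worse by 309.

AzureWave receives Band A.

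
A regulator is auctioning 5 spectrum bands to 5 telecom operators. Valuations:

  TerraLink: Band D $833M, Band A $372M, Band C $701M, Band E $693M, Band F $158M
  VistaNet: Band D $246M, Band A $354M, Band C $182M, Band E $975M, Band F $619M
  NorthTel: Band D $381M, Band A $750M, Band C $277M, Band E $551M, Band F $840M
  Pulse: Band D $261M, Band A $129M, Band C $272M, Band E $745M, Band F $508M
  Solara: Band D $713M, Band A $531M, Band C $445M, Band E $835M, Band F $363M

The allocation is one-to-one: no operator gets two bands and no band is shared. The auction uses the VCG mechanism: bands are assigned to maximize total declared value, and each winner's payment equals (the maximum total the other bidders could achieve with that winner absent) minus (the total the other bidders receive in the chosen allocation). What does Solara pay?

Solara pays $132M.

Efficient allocation: TerraLink→Band C ($701M), VistaNet→Band E ($975M), NorthTel→Band A ($750M), Pulse→Band F ($508M), Solara→Band D ($713M); total welfare W = $3647M.
Solara receives Band D at value $713M, so the others get W − 713 = $2934M.
Without Solara: best allocation of the remaining 4 bidders over all 5 bands is TerraLink→Band D ($833M), VistaNet→Band E ($975M), NorthTel→Band A ($750M), Pulse→Band F ($508M), total $3066M.
VCG payment = (others' best without Solara) − (others' welfare with Solara) = 3066 − 2934 = $132M.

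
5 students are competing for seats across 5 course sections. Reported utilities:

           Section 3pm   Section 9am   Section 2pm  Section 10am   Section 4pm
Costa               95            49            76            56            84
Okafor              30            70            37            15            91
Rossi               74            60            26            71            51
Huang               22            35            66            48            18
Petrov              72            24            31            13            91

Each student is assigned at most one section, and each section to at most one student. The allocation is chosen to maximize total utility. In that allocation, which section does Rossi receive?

Optimal: Costa→Section 3pm (95 points), Okafor→Section 9am (70 points), Rossi→Section 10am (71 points), Huang→Section 2pm (66 points), Petrov→Section 4pm (91 points) — total 95+70+71+66+91 = 393 points.
Row-greedy (each student in turn takes its best remaining section) gives 347 points, worse by 46.
Next-best assignment: Costa→Section 4pm, Okafor→Section 9am, Rossi→Section 10am, Huang→Section 2pm, Petrov→Section 3pm = 363 points.
No other one-to-one assignment exceeds 393 points.
Rossi's own top section is Section 3pm (74 points), but forcing Rossi→Section 3pm and reassigning the rest optimally gives only 359 points — worse by 34.

Rossi receives Section 10am.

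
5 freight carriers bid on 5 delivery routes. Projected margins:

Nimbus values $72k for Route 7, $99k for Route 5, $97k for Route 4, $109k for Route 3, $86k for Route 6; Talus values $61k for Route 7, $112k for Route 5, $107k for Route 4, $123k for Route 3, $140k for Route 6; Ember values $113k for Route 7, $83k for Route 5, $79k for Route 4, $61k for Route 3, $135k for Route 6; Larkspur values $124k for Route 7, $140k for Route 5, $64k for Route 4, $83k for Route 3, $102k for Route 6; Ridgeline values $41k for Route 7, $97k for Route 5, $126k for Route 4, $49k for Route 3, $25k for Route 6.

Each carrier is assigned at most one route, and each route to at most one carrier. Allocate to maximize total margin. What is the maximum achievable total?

Maximum total: $628k

Treat this as an assignment problem: match each carrier to one route.
Optimal: Nimbus→Route 3 ($109k), Talus→Route 6 ($140k), Ember→Route 7 ($113k), Larkspur→Route 5 ($140k), Ridgeline→Route 4 ($126k) — total 109+140+113+140+126 = $628k.
Column-greedy (each route in turn goes to its best remaining carrier) gives $606k, worse by 22.
Swapping Nimbus↔Talus (Nimbus→Route 6 $86k, Talus→Route 3 $123k) loses 40.
No other one-to-one assignment exceeds $628k.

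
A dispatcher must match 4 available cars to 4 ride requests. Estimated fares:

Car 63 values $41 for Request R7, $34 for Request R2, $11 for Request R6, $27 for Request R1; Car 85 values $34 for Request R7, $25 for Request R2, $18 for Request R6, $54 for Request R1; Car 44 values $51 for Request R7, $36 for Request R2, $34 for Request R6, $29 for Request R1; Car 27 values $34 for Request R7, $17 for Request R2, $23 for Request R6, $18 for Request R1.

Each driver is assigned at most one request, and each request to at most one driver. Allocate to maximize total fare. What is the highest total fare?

This is the linear assignment problem.
Optimal: Car 63→Request R2 ($34), Car 85→Request R1 ($54), Car 44→Request R7 ($51), Car 27→Request R6 ($23) — total 34+54+51+23 = $162.
Row-greedy (each driver in turn takes its best remaining request) gives $154, worse by 8.

Maximum total: $162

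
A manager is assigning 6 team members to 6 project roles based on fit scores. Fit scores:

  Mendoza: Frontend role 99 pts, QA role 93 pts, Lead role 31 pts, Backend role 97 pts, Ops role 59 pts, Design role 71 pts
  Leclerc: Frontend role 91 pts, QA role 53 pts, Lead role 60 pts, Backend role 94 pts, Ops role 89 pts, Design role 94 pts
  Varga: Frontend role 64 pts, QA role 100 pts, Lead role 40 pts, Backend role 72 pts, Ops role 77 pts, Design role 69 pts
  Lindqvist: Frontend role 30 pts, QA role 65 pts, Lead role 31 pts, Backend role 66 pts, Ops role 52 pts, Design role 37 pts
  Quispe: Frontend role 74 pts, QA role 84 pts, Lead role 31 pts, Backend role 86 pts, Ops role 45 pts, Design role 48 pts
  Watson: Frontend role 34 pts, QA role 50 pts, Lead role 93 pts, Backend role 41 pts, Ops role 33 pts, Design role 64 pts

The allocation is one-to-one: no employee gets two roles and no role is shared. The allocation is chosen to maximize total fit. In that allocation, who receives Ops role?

Lindqvist receives Ops role.

Optimal: Mendoza→Frontend role (99 pts), Leclerc→Design role (94 pts), Varga→QA role (100 pts), Lindqvist→Ops role (52 pts), Quispe→Backend role (86 pts), Watson→Lead role (93 pts) — total 99+94+100+52+86+93 = 524 pts.
Column-greedy (each role in turn goes to its best remaining employee) gives 486 pts, worse by 38.
Lindqvist's own top role is Backend role (66 pts), but forcing Lindqvist→Backend role and reassigning the rest optimally gives only 513 pts — worse by 11.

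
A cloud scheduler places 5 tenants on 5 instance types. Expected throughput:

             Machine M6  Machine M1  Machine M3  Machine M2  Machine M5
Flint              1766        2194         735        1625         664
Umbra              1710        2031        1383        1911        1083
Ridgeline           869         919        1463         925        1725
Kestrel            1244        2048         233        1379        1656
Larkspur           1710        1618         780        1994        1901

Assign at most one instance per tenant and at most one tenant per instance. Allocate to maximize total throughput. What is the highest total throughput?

Optimal: Flint→Machine M6 (1766 ops/s), Umbra→Machine M2 (1911 ops/s), Ridgeline→Machine M3 (1463 ops/s), Kestrel→Machine M1 (2048 ops/s), Larkspur→Machine M5 (1901 ops/s) — total 1766+1911+1463+2048+1901 = 9089 ops/s.
Column-greedy (each instance in turn goes to its best remaining tenant) gives 8354 ops/s, worse by 735.
Next-best assignment: Flint→Machine M1, Umbra→Machine M6, Ridgeline→Machine M3, Kestrel→Machine M5, Larkspur→Machine M2 = 9017 ops/s.
Swapping Umbra↔Ridgeline (Umbra→Machine M3 1383 ops/s, Ridgeline→Machine M2 925 ops/s) loses 1066.
No other one-to-one assignment exceeds 9089 ops/s.

Max total: 9089 ops/s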